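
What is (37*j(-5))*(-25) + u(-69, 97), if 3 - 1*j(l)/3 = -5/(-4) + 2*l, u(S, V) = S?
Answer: -130701/4 ≈ -32675.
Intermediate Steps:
j(l) = 21/4 - 6*l (j(l) = 9 - 3*(-5/(-4) + 2*l) = 9 - 3*(-5*(-1/4) + 2*l) = 9 - 3*(5/4 + 2*l) = 9 + (-15/4 - 6*l) = 21/4 - 6*l)
(37*j(-5))*(-25) + u(-69, 97) = (37*(21/4 - 6*(-5)))*(-25) - 69 = (37*(21/4 + 30))*(-25) - 69 = (37*(141/4))*(-25) - 69 = (5217/4)*(-25) - 69 = -130425/4 - 69 = -130701/4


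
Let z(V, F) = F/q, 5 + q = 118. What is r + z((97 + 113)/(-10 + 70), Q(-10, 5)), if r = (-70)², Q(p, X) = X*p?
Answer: 553650/113 ≈ 4899.6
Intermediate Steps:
q = 113 (q = -5 + 118 = 113)
z(V, F) = F/113
r = 4900
r + z((97 + 113)/(-10 + 70), Q(-10, 5)) = 4900 + (5*(-10))/113 = 4900 + (1/113)*(-50) = 4900 - 50/113 = 553650/113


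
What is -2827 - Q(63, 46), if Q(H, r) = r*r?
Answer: -4943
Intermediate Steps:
Q(H, r) = r**2
-2827 - Q(63, 46) = -2827 - 1*46**2 = -2827 - 1*2116 = -2827 - 2116 = -4943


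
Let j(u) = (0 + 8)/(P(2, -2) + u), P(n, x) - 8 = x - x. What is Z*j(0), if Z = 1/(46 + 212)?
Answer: 1/258 ≈ 0.0038760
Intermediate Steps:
P(n, x) = 8 (P(n, x) = 8 + (x - x) = 8 + 0 = 8)
Z = 1/258 ≈ 0.0038760
j(u) = 8/(8 + u) (j(u) = (0 + 8)/(8 + u) = 8/(8 + u))
Z*j(0) = (8/(8 + 0))/258 = (8/8)/258 = (8*(⅛))/258 = (1/258)*1 = 1/258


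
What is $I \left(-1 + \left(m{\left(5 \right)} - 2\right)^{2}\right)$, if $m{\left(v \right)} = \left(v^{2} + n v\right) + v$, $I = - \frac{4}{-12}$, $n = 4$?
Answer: $\frac{2303}{3} \approx 767.67$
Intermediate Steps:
$I = \frac{1}{3}$ ($I = \left(-4\right) \left(- \frac{1}{12}\right) = \frac{1}{3} \approx 0.33333$)
$m{\left(v \right)} = v^{2} + 5 v$ ($m{\left(v \right)} = \left(v^{2} + 4 v\right) + v = v^{2} + 5 v$)
$I \left(-1 + \left(m{\left(5 \right)} - 2\right)^{2}\right) = \frac{-1 + \left(5 \left(5 + 5\right) - 2\right)^{2}}{3} = \frac{-1 + \left(5 \cdot 10 - 2\right)^{2}}{3} = \frac{-1 + \left(50 - 2\right)^{2}}{3} = \frac{-1 + 48^{2}}{3} = \frac{-1 + 2304}{3} = \frac{1}{3} \cdot 2303 = \frac{2303}{3}$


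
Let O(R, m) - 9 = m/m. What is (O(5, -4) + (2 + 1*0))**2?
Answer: 144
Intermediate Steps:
O(R, m) = 10 (O(R, m) = 9 + m/m = 9 + 1 = 10)
(O(5, -4) + (2 + 1*0))**2 = (10 + (2 + 1*0))**2 = (10 + (2 + 0))**2 = (10 + 2)**2 = 12**2 = 144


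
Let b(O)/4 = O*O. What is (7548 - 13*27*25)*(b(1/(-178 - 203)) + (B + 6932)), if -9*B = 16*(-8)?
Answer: -137467704104/16129 ≈ -8.5230e+6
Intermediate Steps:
B = 128/9 (B = -16*(-8)/9 = -⅑*(-128) = 128/9 ≈ 14.222)
b(O) = 4*O² (b(O) = 4*(O*O) = 4*O²)
(7548 - 13*27*25)*(b(1/(-178 - 203)) + (B + 6932)) = (7548 - 13*27*25)*(4*(1/(-178 - 203))² + (128/9 + 6932)) = (7548 - 351*25)*(4*(1/(-381))² + 62516/9) = (7548 - 8775)*(4*(-1/381)² + 62516/9) = -1227*(4*(1/145161) + 62516/9) = -1227*(4/145161 + 62516/9) = -1227*336106856/48387 = -137467704104/16129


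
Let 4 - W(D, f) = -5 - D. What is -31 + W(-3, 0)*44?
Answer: 233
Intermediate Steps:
W(D, f) = 9 + D (W(D, f) = 4 - (-5 - D) = 4 + (5 + D) = 9 + D)
-31 + W(-3, 0)*44 = -31 + (9 - 3)*44 = -31 + 6*44 = -31 + 264 = 233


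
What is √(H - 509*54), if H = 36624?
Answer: √9138 ≈ 95.593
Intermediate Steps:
√(H - 509*54) = √(36624 - 509*54) = √(36624 - 27486) = √9138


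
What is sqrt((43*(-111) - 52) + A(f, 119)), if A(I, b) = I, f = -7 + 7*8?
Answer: 2*I*sqrt(1194) ≈ 69.109*I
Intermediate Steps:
f = 49 (f = -7 + 56 = 49)
sqrt((43*(-111) - 52) + A(f, 119)) = sqrt((43*(-111) - 52) + 49) = sqrt((-4773 - 52) + 49) = sqrt(-4825 + 49) = sqrt(-4776) = 2*I*sqrt(1194)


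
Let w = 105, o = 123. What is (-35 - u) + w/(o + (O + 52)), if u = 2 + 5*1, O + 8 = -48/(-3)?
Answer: -2527/61 ≈ -41.426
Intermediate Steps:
O = 8 (O = -8 - 48/(-3) = -8 - 48*(-1/3) = -8 + 16 = 8)
u = 7 (u = 2 + 5 = 7)
(-35 - u) + w/(o + (O + 52)) = (-35 - 1*7) + 105/(123 + (8 + 52)) = (-35 - 7) + 105/(123 + 60) = -42 + 105/183 = -42 + (1/183)*105 = -42 + 35/61 = -2527/61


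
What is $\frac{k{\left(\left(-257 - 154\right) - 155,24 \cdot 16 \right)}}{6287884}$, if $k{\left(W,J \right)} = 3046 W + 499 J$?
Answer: $- \frac{383105}{1571971} \approx -0.24371$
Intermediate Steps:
$k{\left(W,J \right)} = 499 J + 3046 W$
$\frac{k{\left(\left(-257 - 154\right) - 155,24 \cdot 16 \right)}}{6287884} = \frac{499 \cdot 24 \cdot 16 + 3046 \left(\left(-257 - 154\right) - 155\right)}{6287884} = \left(499 \cdot 384 + 3046 \left(-411 - 155\right)\right) \frac{1}{6287884} = \left(191616 + 3046 \left(-566\right)\right) \frac{1}{6287884} = \left(191616 - 1724036\right) \frac{1}{6287884} = \left(-1532420\right) \frac{1}{6287884} = - \frac{383105}{1571971}$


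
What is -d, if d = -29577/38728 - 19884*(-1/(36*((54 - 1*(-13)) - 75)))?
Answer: 2027567/29046 ≈ 69.805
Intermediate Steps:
d = -2027567/29046 (d = -29577*1/38728 - 19884*(-1/(36*((54 + 13) - 75))) = -29577/38728 - 19884*(-1/(36*(67 - 75))) = -29577/38728 - 19884/((-8*(-36))) = -29577/38728 - 19884/288 = -29577/38728 - 19884*1/288 = -29577/38728 - 1657/24 = -2027567/29046 ≈ -69.805)
-d = -1*(-2027567/29046) = 2027567/29046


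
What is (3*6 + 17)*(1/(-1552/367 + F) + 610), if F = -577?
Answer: 650596715/30473 ≈ 21350.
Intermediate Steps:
(3*6 + 17)*(1/(-1552/367 + F) + 610) = (3*6 + 17)*(1/(-1552/367 - 577) + 610) = (18 + 17)*(1/(-1552*1/367 - 577) + 610) = 35*(1/(-1552/367 - 577) + 610) = 35*(1/(-213311/367) + 610) = 35*(-367/213311 + 610) = 35*(130119343/213311) = 650596715/30473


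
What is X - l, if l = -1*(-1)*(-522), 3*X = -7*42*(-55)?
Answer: 5912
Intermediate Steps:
X = 5390 (X = (-7*42*(-55))/3 = (-294*(-55))/3 = (1/3)*16170 = 5390)
l = -522 (l = 1*(-522) = -522)
X - l = 5390 - 1*(-522) = 5390 + 522 = 5912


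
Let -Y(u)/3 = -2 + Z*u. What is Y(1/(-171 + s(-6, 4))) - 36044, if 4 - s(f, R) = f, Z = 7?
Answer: -828871/23 ≈ -36038.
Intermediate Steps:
s(f, R) = 4 - f
Y(u) = 6 - 21*u (Y(u) = -3*(-2 + 7*u) = 6 - 21*u)
Y(1/(-171 + s(-6, 4))) - 36044 = (6 - 21/(-171 + (4 - 1*(-6)))) - 36044 = (6 - 21/(-171 + (4 + 6))) - 36044 = (6 - 21/(-171 + 10)) - 36044 = (6 - 21/(-161)) - 36044 = (6 - 21*(-1/161)) - 36044 = (6 + 3/23) - 36044 = 141/23 - 36044 = -828871/23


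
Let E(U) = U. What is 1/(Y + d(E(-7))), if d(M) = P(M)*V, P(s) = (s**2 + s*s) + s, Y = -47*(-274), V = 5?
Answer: 1/13333 ≈ 7.5002e-5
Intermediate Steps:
Y = 12878
P(s) = s + 2*s**2 (P(s) = (s**2 + s**2) + s = 2*s**2 + s = s + 2*s**2)
d(M) = 5*M*(1 + 2*M) (d(M) = (M*(1 + 2*M))*5 = 5*M*(1 + 2*M))
1/(Y + d(E(-7))) = 1/(12878 + 5*(-7)*(1 + 2*(-7))) = 1/(12878 + 5*(-7)*(1 - 14)) = 1/(12878 + 5*(-7)*(-13)) = 1/(12878 + 455) = 1/13333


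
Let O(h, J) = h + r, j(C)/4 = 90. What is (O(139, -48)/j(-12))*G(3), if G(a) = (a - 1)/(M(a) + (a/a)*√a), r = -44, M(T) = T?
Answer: 19/72 - 19*√3/216 ≈ 0.11153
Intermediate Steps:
j(C) = 360 (j(C) = 4*90 = 360)
G(a) = (-1 + a)/(a + √a) (G(a) = (a - 1)/(a + (a/a)*√a) = (-1 + a)/(a + 1*√a) = (-1 + a)/(a + √a))
O(h, J) = -44 + h (O(h, J) = h - 44 = -44 + h)
(O(139, -48)/j(-12))*G(3) = ((-44 + 139)/360)*(3*(-1 + 3)/(3² + 3^(3/2))) = (95*(1/360))*(3*2/(9 + 3*√3)) = 19*(6/(9 + 3*√3))/72 = 19/(12*(9 + 3*√3))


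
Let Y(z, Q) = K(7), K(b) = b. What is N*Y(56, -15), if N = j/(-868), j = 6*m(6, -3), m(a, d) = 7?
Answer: -21/62 ≈ -0.33871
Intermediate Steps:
j = 42 (j = 6*7 = 42)
Y(z, Q) = 7
N = -3/62 (N = 42/(-868) = 42*(-1/868) = -3/62 ≈ -0.048387)
N*Y(56, -15) = -3/62*7 = -21/62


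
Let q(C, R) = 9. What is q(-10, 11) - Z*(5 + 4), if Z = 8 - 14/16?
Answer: -441/8 ≈ -55.125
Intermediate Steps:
Z = 57/8 (Z = 8 - 14*1/16 = 8 - 7/8 = 57/8 ≈ 7.1250)
q(-10, 11) - Z*(5 + 4) = 9 - 57*(5 + 4)/8 = 9 - 57*9/8 = 9 - 1*513/8 = 9 - 513/8 = -441/8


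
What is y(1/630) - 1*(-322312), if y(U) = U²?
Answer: 127925632801/396900 ≈ 3.2231e+5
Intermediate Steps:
y(1/630) - 1*(-322312) = (1/630)² - 1*(-322312) = (1/630)² + 322312 = 1/396900 + 322312 = 127925632801/396900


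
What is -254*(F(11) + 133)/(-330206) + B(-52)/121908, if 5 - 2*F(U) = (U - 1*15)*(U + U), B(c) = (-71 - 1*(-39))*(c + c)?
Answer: 1664269253/10063688262 ≈ 0.16537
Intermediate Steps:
B(c) = -64*c (B(c) = (-71 + 39)*(2*c) = -64*c)
F(U) = 5/2 - U*(-15 + U) (F(U) = 5/2 - (U - 1*15)*(U + U)/2 = 5/2 - (U - 15)*2*U/2 = 5/2 - (-15 + U)*2*U/2 = 5/2 - U*(-15 + U))
-254*(F(11) + 133)/(-330206) + B(-52)/121908 = -254*((5/2 - 1*11² + 15*11) + 133)/(-330206) - 64*(-52)/121908 = -254*((5/2 - 1*121 + 165) + 133)*(-1/330206) + 3328*(1/121908) = -254*((5/2 - 121 + 165) + 133)*(-1/330206) + 832/30477 = -254*(93/2 + 133)*(-1/330206) + 832/30477 = -254*359/2*(-1/330206) + 832/30477 = -45593*(-1/330206) + 832/30477 = 45593/330206 + 832/30477 = 1664269253/10063688262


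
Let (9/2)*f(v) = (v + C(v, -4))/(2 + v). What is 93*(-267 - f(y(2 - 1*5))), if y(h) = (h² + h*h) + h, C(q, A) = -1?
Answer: -1267249/51 ≈ -24848.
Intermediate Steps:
y(h) = h + 2*h² (y(h) = (h² + h²) + h = 2*h² + h = h + 2*h²)
f(v) = 2*(-1 + v)/(9*(2 + v)) (f(v) = 2*((v - 1)/(2 + v))/9 = 2*((-1 + v)/(2 + v))/9 = 2*(-1 + v)/(9*(2 + v)))
93*(-267 - f(y(2 - 1*5))) = 93*(-267 - 2*(-1 + (2 - 1*5)*(1 + 2*(2 - 1*5)))/(9*(2 + (2 - 1*5)*(1 + 2*(2 - 1*5))))) = 93*(-267 - 2*(-1 + (2 - 5)*(1 + 2*(2 - 5)))/(9*(2 + (2 - 5)*(1 + 2*(2 - 5))))) = 93*(-267 - 2*(-1 - 3*(1 + 2*(-3)))/(9*(2 - 3*(1 + 2*(-3))))) = 93*(-267 - 2*(-1 - 3*(1 - 6))/(9*(2 - 3*(1 - 6)))) = 93*(-267 - 2*(-1 - 3*(-5))/(9*(2 - 3*(-5)))) = 93*(-267 - 2*(-1 + 15)/(9*(2 + 15))) = 93*(-267 - 2*14/(9*17)) = 93*(-267 - 1*28/153) = 93*(-267 - 28/153) = 93*(-40879/153) = -1267249/51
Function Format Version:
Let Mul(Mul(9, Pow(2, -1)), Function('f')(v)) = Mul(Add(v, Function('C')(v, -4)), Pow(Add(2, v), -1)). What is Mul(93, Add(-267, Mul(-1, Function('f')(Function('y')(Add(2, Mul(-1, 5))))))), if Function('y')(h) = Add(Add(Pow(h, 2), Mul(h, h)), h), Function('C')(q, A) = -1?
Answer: Rational(-1267249, 51) ≈ -24848.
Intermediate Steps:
Function('y')(h) = Add(h, Mul(2, Pow(h, 2))) (Function('y')(h) = Add(Add(Pow(h, 2), Pow(h, 2)), h) = Add(Mul(2, Pow(h, 2)), h) = Add(h, Mul(2, Pow(h, 2))))
Function('f')(v) = Mul(Rational(2, 9), Pow(Add(2, v), -1), Add(-1, v)) (Function('f')(v) = Mul(Rational(2, 9), Mul(Add(v, -1), Pow(Add(2, v), -1))) = Mul(Rational(2, 9), Mul(Add(-1, v), Pow(Add(2, v), -1))) = Mul(Rational(2, 9), Mul(Pow(Add(2, v), -1), Add(-1, v))) = Mul(Rational(2, 9), Pow(Add(2, v), -1), Add(-1, v)))
Mul(93, Add(-267, Mul(-1, Function('f')(Function('y')(Add(2, Mul(-1, 5))))))) = Mul(93, Add(-267, Mul(-1, Mul(Rational(2, 9), Pow(Add(2, Mul(Add(2, Mul(-1, 5)), Add(1, Mul(2, Add(2, Mul(-1, 5)))))), -1), Add(-1, Mul(Add(2, Mul(-1, 5)), Add(1, Mul(2, Add(2, Mul(-1, 5)))))))))) = Mul(93, Add(-267, Mul(-1, Mul(Rational(2, 9), Pow(Add(2, Mul(Add(2, -5), Add(1, Mul(2, Add(2, -5))))), -1), Add(-1, Mul(Add(2, -5), Add(1, Mul(2, Add(2, -5))))))))) = Mul(93, Add(-267, Mul(-1, Mul(Rational(2, 9), Pow(Add(2, Mul(-3, Add(1, Mul(2, -3)))), -1), Add(-1, Mul(-3, Add(1, Mul(2, -3)))))))) = Mul(93, Add(-267, Mul(-1, Mul(Rational(2, 9), Pow(Add(2, Mul(-3, Add(1, -6))), -1), Add(-1, Mul(-3, Add(1, -6))))))) = Mul(93, Add(-267, Mul(-1, Mul(Rational(2, 9), Pow(Add(2, Mul(-3, -5)), -1), Add(-1, Mul(-3, -5)))))) = Mul(93, Add(-267, Mul(-1, Mul(Rational(2, 9), Pow(Add(2, 15), -1), Add(-1, 15))))) = Mul(93, Add(-267, Mul(-1, Mul(Rational(2, 9), Pow(17, -1), 14)))) = Mul(93, Add(-267, Mul(-1, Mul(Rational(2, 9), Rational(1, 17), 14)))) = Mul(93, Add(-267, Mul(-1, Rational(28, 153)))) = Mul(93, Add(-267, Rational(-28, 153))) = Mul(93, Rational(-40879, 153)) = Rational(-1267249, 51)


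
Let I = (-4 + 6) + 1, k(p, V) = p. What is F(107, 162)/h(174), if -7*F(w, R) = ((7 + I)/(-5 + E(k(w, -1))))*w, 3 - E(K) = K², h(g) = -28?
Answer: -535/1122198 ≈ -0.00047674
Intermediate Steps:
I = 3 (I = 2 + 1 = 3)
E(K) = 3 - K²
F(w, R) = -10*w/(7*(-2 - w²)) (F(w, R) = -(7 + 3)/(-5 + (3 - w²))*w/7 = -10/(-2 - w²)*w/7 = -10*w/(7*(-2 - w²)))
F(107, 162)/h(174) = ((10/7)*107/(2 + 107²))/(-28) = ((10/7)*107/(2 + 11449))*(-1/28) = ((10/7)*107/11451)*(-1/28) = ((10/7)*107*(1/11451))*(-1/28) = (1070/80157)*(-1/28) = -535/1122198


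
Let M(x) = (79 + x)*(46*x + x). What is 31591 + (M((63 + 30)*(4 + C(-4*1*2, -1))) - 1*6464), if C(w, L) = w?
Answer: 5147939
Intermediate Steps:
M(x) = 47*x*(79 + x) (M(x) = (79 + x)*(47*x) = 47*x*(79 + x))
31591 + (M((63 + 30)*(4 + C(-4*1*2, -1))) - 1*6464) = 31591 + (47*((63 + 30)*(4 - 4*1*2))*(79 + (63 + 30)*(4 - 4*1*2)) - 1*6464) = 31591 + (47*(93*(4 - 4*2))*(79 + 93*(4 - 4*2)) - 6464) = 31591 + (47*(93*(4 - 8))*(79 + 93*(4 - 8)) - 6464) = 31591 + (47*(93*(-4))*(79 + 93*(-4)) - 6464) = 31591 + (47*(-372)*(79 - 372) - 6464) = 31591 + (47*(-372)*(-293) - 6464) = 31591 + (5122812 - 6464) = 31591 + 5116348 = 5147939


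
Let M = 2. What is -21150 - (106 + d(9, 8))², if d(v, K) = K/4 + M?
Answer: -33250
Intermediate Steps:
d(v, K) = 2 + K/4 (d(v, K) = K/4 + 2 = 2 + K/4)
-21150 - (106 + d(9, 8))² = -21150 - (106 + (2 + (¼)*8))² = -21150 - (106 + (2 + 2))² = -21150 - (106 + 4)² = -21150 - 1*110² = -21150 - 1*12100 = -21150 - 12100 = -33250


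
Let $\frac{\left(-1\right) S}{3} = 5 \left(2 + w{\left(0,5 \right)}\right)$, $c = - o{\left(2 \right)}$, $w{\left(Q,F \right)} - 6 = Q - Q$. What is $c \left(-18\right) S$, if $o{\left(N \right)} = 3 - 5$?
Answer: $4320$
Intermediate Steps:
$o{\left(N \right)} = -2$
$w{\left(Q,F \right)} = 6$ ($w{\left(Q,F \right)} = 6 + \left(Q - Q\right) = 6 + 0 = 6$)
$c = 2$ ($c = \left(-1\right) \left(-2\right) = 2$)
$S = -120$ ($S = - 3 \cdot 5 \left(2 + 6\right) = - 3 \cdot 5 \cdot 8 = \left(-3\right) 40 = -120$)
$c \left(-18\right) S = 2 \left(-18\right) \left(-120\right) = \left(-36\right) \left(-120\right) = 4320$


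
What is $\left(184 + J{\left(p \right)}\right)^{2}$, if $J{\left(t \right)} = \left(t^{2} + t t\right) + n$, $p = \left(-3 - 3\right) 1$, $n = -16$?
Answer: $57600$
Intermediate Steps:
$p = -6$ ($p = \left(-6\right) 1 = -6$)
$J{\left(t \right)} = -16 + 2 t^{2}$ ($J{\left(t \right)} = \left(t^{2} + t t\right) - 16 = \left(t^{2} + t^{2}\right) - 16 = 2 t^{2} - 16 = -16 + 2 t^{2}$)
$\left(184 + J{\left(p \right)}\right)^{2} = \left(184 - \left(16 - 2 \left(-6\right)^{2}\right)\right)^{2} = \left(184 + \left(-16 + 2 \cdot 36\right)\right)^{2} = \left(184 + \left(-16 + 72\right)\right)^{2} = \left(184 + 56\right)^{2} = 240^{2} = 57600$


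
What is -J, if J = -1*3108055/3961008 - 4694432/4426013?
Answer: 32350974542171/17531472901104 ≈ 1.8453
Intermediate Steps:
J = -32350974542171/17531472901104 (J = -3108055*1/3961008 - 4694432*1/4426013 = -3108055/3961008 - 4694432/4426013 = -32350974542171/17531472901104 ≈ -1.8453)
-J = -1*(-32350974542171/17531472901104) = 32350974542171/17531472901104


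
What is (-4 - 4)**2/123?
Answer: 64/123 ≈ 0.52032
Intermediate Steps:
(-4 - 4)**2/123 = (-8)**2*(1/123) = 64*(1/123) = 64/123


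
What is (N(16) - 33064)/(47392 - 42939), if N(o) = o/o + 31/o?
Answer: -528977/71248 ≈ -7.4244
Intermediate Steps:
N(o) = 1 + 31/o
(N(16) - 33064)/(47392 - 42939) = ((31 + 16)/16 - 33064)/(47392 - 42939) = ((1/16)*47 - 33064)/4453 = (47/16 - 33064)*(1/4453) = -528977/16*1/4453 = -528977/71248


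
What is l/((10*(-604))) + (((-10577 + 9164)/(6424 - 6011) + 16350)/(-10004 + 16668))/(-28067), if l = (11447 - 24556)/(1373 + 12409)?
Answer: 56330345759617/803785619362493040 ≈ 7.0081e-5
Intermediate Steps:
l = -13109/13782 ≈ -0.95117
l/((10*(-604))) + (((-10577 + 9164)/(6424 - 6011) + 16350)/(-10004 + 16668))/(-28067) = -13109/(13782*(10*(-604))) + (((-10577 + 9164)/(6424 - 6011) + 16350)/(-10004 + 16668))/(-28067) = -13109/13782/(-6040) + ((-1413/413 + 16350)/6664)*(-1/28067) = -13109/13782*(-1/6040) + ((-1413*1/413 + 16350)*(1/6664))*(-1/28067) = 13109/83243280 + ((-1413/413 + 16350)*(1/6664))*(-1/28067) = 13109/83243280 + ((6751137/413)*(1/6664))*(-1/28067) = 13109/83243280 + (6751137/2752232)*(-1/28067) = 13109/83243280 - 6751137/77246895544 = 56330345759617/803785619362493040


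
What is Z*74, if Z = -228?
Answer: -16872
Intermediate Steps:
Z*74 = -228*74 = -16872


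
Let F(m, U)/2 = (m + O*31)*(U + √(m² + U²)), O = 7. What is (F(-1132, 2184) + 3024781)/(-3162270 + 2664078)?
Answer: 971939/498192 + 305*√378205/20758 ≈ 10.987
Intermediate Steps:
F(m, U) = 2*(217 + m)*(U + √(U² + m²)) (F(m, U) = 2*((m + 7*31)*(U + √(m² + U²))) = 2*((m + 217)*(U + √(U² + m²))) = 2*((217 + m)*(U + √(U² + m²))) = 2*(217 + m)*(U + √(U² + m²)))
(F(-1132, 2184) + 3024781)/(-3162270 + 2664078) = ((434*2184 + 434*√(2184² + (-1132)²) + 2*2184*(-1132) + 2*(-1132)*√(2184² + (-1132)²)) + 3024781)/(-3162270 + 2664078) = ((947856 + 434*√(4769856 + 1281424) - 4944576 + 2*(-1132)*√(4769856 + 1281424)) + 3024781)/(-498192) = ((947856 + 434*√6051280 - 4944576 + 2*(-1132)*√6051280) + 3024781)*(-1/498192) = ((947856 + 434*(4*√378205) - 4944576 + 2*(-1132)*(4*√378205)) + 3024781)*(-1/498192) = ((947856 + 1736*√378205 - 4944576 - 9056*√378205) + 3024781)*(-1/498192) = ((-3996720 - 7320*√378205) + 3024781)*(-1/498192) = (-971939 - 7320*√378205)*(-1/498192) = 971939/498192 + 305*√378205/20758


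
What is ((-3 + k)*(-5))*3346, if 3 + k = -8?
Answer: 234220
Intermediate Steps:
k = -11 (k = -3 - 8 = -11)
((-3 + k)*(-5))*3346 = ((-3 - 11)*(-5))*3346 = -14*(-5)*3346 = 70*3346 = 234220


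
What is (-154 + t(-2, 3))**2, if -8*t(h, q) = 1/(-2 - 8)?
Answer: 151757761/6400 ≈ 23712.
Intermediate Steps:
t(h, q) = 1/80 (t(h, q) = -1/(8*(-2 - 8)) = -1/8/(-10) = -1/8*(-1/10) = 1/80)
(-154 + t(-2, 3))**2 = (-154 + 1/80)**2 = (-12319/80)**2 = 151757761/6400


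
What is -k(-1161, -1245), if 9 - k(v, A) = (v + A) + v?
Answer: -3576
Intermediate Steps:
k(v, A) = 9 - A - 2*v (k(v, A) = 9 - ((v + A) + v) = 9 - ((A + v) + v) = 9 - (A + 2*v) = 9 + (-A - 2*v) = 9 - A - 2*v)
-k(-1161, -1245) = -(9 - 1*(-1245) - 2*(-1161)) = -(9 + 1245 + 2322) = -1*3576 = -3576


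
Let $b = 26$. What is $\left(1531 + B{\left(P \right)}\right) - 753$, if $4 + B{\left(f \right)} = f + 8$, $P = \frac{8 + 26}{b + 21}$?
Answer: $\frac{36788}{47} \approx 782.72$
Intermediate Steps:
$P = \frac{34}{47}$ ($P = \frac{8 + 26}{26 + 21} = \frac{34}{47} \approx 0.7234$)
$B{\left(f \right)} = 4 + f$ ($B{\left(f \right)} = -4 + \left(f + 8\right) = -4 + \left(8 + f\right) = 4 + f$)
$\left(1531 + B{\left(P \right)}\right) - 753 = \left(1531 + \left(4 + \frac{34}{47}\right)\right) - 753 = \left(1531 + \frac{222}{47}\right) - 753 = \frac{72179}{47} - 753 = \frac{36788}{47}$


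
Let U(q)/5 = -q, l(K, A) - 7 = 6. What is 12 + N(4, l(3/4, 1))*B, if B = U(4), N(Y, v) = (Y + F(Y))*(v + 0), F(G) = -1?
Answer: -768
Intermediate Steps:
l(K, A) = 13 (l(K, A) = 7 + 6 = 13)
N(Y, v) = v*(-1 + Y) (N(Y, v) = (Y - 1)*(v + 0) = (-1 + Y)*v = v*(-1 + Y))
U(q) = -5*q (U(q) = 5*(-q) = -5*q)
B = -20 (B = -5*4 = -20)
12 + N(4, l(3/4, 1))*B = 12 + (13*(-1 + 4))*(-20) = 12 + (13*3)*(-20) = 12 + 39*(-20) = 12 - 780 = -768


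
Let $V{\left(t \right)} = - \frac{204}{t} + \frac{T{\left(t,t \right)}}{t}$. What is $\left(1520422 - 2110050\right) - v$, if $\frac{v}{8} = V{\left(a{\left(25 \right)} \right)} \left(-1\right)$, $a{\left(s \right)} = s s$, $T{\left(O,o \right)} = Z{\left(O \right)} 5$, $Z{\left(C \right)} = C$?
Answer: $- \frac{368494132}{625} \approx -5.8959 \cdot 10^{5}$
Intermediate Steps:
$T{\left(O,o \right)} = 5 O$ ($T{\left(O,o \right)} = O 5 = 5 O$)
$a{\left(s \right)} = s^{2}$
$V{\left(t \right)} = 5 - \frac{204}{t}$ ($V{\left(t \right)} = - \frac{204}{t} + \frac{5 t}{t} = - \frac{204}{t} + 5 = 5 - \frac{204}{t}$)
$v = - \frac{23368}{625}$ ($v = 8 \left(5 - \frac{204}{25^{2}}\right) \left(-1\right) = 8 \left(5 - \frac{204}{625}\right) \left(-1\right) = 8 \cdot \frac{2921}{625} \left(-1\right) = 8 \left(- \frac{2921}{625}\right) = - \frac{23368}{625} \approx -37.389$)
$\left(1520422 - 2110050\right) - v = \left(1520422 - 2110050\right) - - \frac{23368}{625} = \left(1520422 - 2110050\right) + \frac{23368}{625} = -589628 + \frac{23368}{625} = - \frac{368494132}{625}$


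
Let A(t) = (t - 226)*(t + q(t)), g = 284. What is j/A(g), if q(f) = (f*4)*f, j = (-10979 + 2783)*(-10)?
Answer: 3415/780361 ≈ 0.0043762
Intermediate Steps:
j = 81960 (j = -8196*(-10) = 81960)
q(f) = 4*f² (q(f) = (4*f)*f = 4*f²)
A(t) = (-226 + t)*(t + 4*t²) (A(t) = (t - 226)*(t + 4*t²) = (-226 + t)*(t + 4*t²))
j/A(g) = 81960/((284*(-226 - 903*284 + 4*284²))) = 81960/((284*(-226 - 256452 + 4*80656))) = 81960/((284*(-226 - 256452 + 322624))) = 81960/((284*65946)) = 81960/18728664 = 81960*(1/18728664) = 3415/780361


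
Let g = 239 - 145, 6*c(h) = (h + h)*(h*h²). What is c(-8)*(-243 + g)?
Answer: -610304/3 ≈ -2.0343e+5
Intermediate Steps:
c(h) = h⁴/3 (c(h) = ((h + h)*(h*h²))/6 = ((2*h)*h³)/6 = (2*h⁴)/6 = h⁴/3)
g = 94
c(-8)*(-243 + g) = ((⅓)*(-8)⁴)*(-243 + 94) = ((⅓)*4096)*(-149) = (4096/3)*(-149) = -610304/3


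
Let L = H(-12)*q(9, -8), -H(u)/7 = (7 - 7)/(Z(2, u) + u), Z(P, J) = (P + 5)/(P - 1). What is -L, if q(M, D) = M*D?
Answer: 0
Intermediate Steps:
q(M, D) = D*M
Z(P, J) = (5 + P)/(-1 + P)
H(u) = 0 (H(u) = -7*(7 - 7)/((5 + 2)/(-1 + 2) + u) = -0/(7/1 + u) = -0/(1*7 + u) = -0/(7 + u) = -7*0 = 0)
L = 0 (L = 0*(-8*9) = 0*(-72) = 0)
-L = -1*0 = 0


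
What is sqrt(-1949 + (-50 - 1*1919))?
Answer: I*sqrt(3918) ≈ 62.594*I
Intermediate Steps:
sqrt(-1949 + (-50 - 1*1919)) = sqrt(-1949 + (-50 - 1919)) = sqrt(-1949 - 1969) = sqrt(-3918) = I*sqrt(3918)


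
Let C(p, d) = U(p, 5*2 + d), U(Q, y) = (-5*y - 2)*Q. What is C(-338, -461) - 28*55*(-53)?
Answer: -679894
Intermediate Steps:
U(Q, y) = Q*(-2 - 5*y) (U(Q, y) = (-2 - 5*y)*Q = Q*(-2 - 5*y))
C(p, d) = -p*(52 + 5*d) (C(p, d) = -p*(2 + 5*(5*2 + d)) = -p*(2 + 5*(10 + d)) = -p*(2 + (50 + 5*d)) = -p*(52 + 5*d))
C(-338, -461) - 28*55*(-53) = -1*(-338)*(52 + 5*(-461)) - 28*55*(-53) = -1*(-338)*(52 - 2305) - 1540*(-53) = -1*(-338)*(-2253) - 1*(-81620) = -761514 + 81620 = -679894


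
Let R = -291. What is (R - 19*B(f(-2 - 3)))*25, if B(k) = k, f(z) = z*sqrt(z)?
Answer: -7275 + 2375*I*sqrt(5) ≈ -7275.0 + 5310.7*I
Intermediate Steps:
f(z) = z**(3/2)
(R - 19*B(f(-2 - 3)))*25 = (-291 - 19*(-2 - 3)**(3/2))*25 = (-291 - (-95)*I*sqrt(5))*25 = (-291 + 95*I*sqrt(5))*25 = -7275 + 2375*I*sqrt(5)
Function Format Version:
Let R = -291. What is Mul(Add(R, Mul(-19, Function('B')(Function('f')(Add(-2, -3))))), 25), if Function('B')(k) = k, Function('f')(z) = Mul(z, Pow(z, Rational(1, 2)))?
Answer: Add(-7275, Mul(2375, I, Pow(5, Rational(1, 2)))) ≈ Add(-7275.0, Mul(5310.7, I))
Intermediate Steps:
Function('f')(z) = Pow(z, Rational(3, 2))
Mul(Add(R, Mul(-19, Function('B')(Function('f')(Add(-2, -3))))), 25) = Mul(Add(-291, Mul(-19, Pow(Add(-2, -3), Rational(3, 2)))), 25) = Mul(Add(-291, Mul(-19, Pow(-5, Rational(3, 2)))), 25) = Mul(Add(-291, Mul(-19, Mul(-5, I, Pow(5, Rational(1, 2))))), 25) = Mul(Add(-291, Mul(95, I, Pow(5, Rational(1, 2)))), 25) = Add(-7275, Mul(2375, I, Pow(5, Rational(1, 2))))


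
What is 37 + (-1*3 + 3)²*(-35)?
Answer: 37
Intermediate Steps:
37 + (-1*3 + 3)²*(-35) = 37 + (-3 + 3)²*(-35) = 37 + 0²*(-35) = 37 + 0*(-35) = 37 + 0 = 37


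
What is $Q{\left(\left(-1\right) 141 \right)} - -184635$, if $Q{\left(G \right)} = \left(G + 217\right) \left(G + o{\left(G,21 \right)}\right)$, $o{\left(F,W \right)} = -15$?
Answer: $172779$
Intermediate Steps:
$Q{\left(G \right)} = \left(-15 + G\right) \left(217 + G\right)$ ($Q{\left(G \right)} = \left(G + 217\right) \left(G - 15\right) = \left(217 + G\right) \left(-15 + G\right) = \left(-15 + G\right) \left(217 + G\right)$)
$Q{\left(\left(-1\right) 141 \right)} - -184635 = \left(-3255 + \left(\left(-1\right) 141\right)^{2} + 202 \left(\left(-1\right) 141\right)\right) - -184635 = \left(-3255 + \left(-141\right)^{2} + 202 \left(-141\right)\right) + 184635 = \left(-3255 + 19881 - 28482\right) + 184635 = -11856 + 184635 = 172779$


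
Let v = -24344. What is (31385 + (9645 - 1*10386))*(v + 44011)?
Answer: 602675548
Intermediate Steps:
(31385 + (9645 - 1*10386))*(v + 44011) = (31385 + (9645 - 1*10386))*(-24344 + 44011) = (31385 + (9645 - 10386))*19667 = (31385 - 741)*19667 = 30644*19667 = 602675548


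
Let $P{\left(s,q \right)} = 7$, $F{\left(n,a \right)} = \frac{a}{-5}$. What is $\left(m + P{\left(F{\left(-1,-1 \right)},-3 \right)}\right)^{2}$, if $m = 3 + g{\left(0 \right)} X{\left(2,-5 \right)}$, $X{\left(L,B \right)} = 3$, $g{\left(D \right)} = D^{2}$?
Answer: $100$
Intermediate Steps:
$F{\left(n,a \right)} = - \frac{a}{5}$ ($F{\left(n,a \right)} = a \left(- \frac{1}{5}\right) = - \frac{a}{5}$)
$m = 3$ ($m = 3 + 0^{2} \cdot 3 = 3 + 0 \cdot 3 = 3 + 0 = 3$)
$\left(m + P{\left(F{\left(-1,-1 \right)},-3 \right)}\right)^{2} = \left(3 + 7\right)^{2} = 10^{2} = 100$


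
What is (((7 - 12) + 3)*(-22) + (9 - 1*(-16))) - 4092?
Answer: -4023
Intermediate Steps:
(((7 - 12) + 3)*(-22) + (9 - 1*(-16))) - 4092 = ((-5 + 3)*(-22) + (9 + 16)) - 4092 = (-2*(-22) + 25) - 4092 = (44 + 25) - 4092 = 69 - 4092 = -4023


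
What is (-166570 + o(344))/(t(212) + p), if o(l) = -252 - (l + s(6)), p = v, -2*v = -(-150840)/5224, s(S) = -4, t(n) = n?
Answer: -218313572/258017 ≈ -846.12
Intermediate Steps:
v = -18855/1306 (v = -(-45)*(-3352/5224)/2 = -(-45)*(-3352*1/5224)/2 = -(-45)*(-419)/(2*653) = -½*18855/653 = -18855/1306 ≈ -14.437)
p = -18855/1306 ≈ -14.437
o(l) = -248 - l (o(l) = -252 - (l - 4) = -252 - (-4 + l) = -252 + (4 - l) = -248 - l)
(-166570 + o(344))/(t(212) + p) = (-166570 + (-248 - 1*344))/(212 - 18855/1306) = (-166570 + (-248 - 344))/(258017/1306) = (-166570 - 592)*(1306/258017) = -167162*1306/258017 = -218313572/258017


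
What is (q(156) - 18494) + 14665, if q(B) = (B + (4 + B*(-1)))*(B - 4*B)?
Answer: -5701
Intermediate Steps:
q(B) = -12*B (q(B) = (B + (4 - B))*(-3*B) = 4*(-3*B) = -12*B)
(q(156) - 18494) + 14665 = (-12*156 - 18494) + 14665 = (-1872 - 18494) + 14665 = -20366 + 14665 = -5701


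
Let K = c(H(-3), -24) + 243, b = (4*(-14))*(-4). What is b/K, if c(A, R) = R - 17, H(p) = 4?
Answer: 112/101 ≈ 1.1089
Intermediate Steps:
c(A, R) = -17 + R
b = 224 (b = -56*(-4) = 224)
K = 202 (K = (-17 - 24) + 243 = -41 + 243 = 202)
b/K = 224/202 = 224*(1/202) = 112/101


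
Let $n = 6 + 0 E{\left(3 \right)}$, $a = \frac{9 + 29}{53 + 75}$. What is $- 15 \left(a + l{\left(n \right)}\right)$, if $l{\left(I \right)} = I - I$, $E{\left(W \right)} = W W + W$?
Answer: $- \frac{285}{64} \approx -4.4531$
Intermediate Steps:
$E{\left(W \right)} = W + W^{2}$ ($E{\left(W \right)} = W^{2} + W = W + W^{2}$)
$a = \frac{19}{64}$ ($a = \frac{38}{128} = 38 \cdot \frac{1}{128} = \frac{19}{64} \approx 0.29688$)
$n = 6$ ($n = 6 + 0 \cdot 3 \left(1 + 3\right) = 6 + 0 \cdot 3 \cdot 4 = 6 + 0 \cdot 12 = 6 + 0 = 6$)
$l{\left(I \right)} = 0$
$- 15 \left(a + l{\left(n \right)}\right) = - 15 \left(\frac{19}{64} + 0\right) = \left(-15\right) \frac{19}{64} = - \frac{285}{64}$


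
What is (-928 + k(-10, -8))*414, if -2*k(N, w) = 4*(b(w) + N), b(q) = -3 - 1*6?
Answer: -368460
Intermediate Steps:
b(q) = -9 (b(q) = -3 - 6 = -9)
k(N, w) = 18 - 2*N (k(N, w) = -2*(-9 + N) = -(-36 + 4*N)/2 = 18 - 2*N)
(-928 + k(-10, -8))*414 = (-928 + (18 - 2*(-10)))*414 = (-928 + (18 + 20))*414 = (-928 + 38)*414 = -890*414 = -368460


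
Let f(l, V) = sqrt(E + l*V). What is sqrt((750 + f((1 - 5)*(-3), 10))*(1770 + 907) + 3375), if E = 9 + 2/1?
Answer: sqrt(2011125 + 2677*sqrt(131)) ≈ 1428.9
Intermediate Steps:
E = 11 (E = 9 + 2*1 = 9 + 2 = 11)
f(l, V) = sqrt(11 + V*l) (f(l, V) = sqrt(11 + l*V) = sqrt(11 + V*l))
sqrt((750 + f((1 - 5)*(-3), 10))*(1770 + 907) + 3375) = sqrt((750 + sqrt(11 + 10*((1 - 5)*(-3))))*(1770 + 907) + 3375) = sqrt((750 + sqrt(11 + 10*(-4*(-3))))*2677 + 3375) = sqrt((750 + sqrt(11 + 10*12))*2677 + 3375) = sqrt((750 + sqrt(11 + 120))*2677 + 3375) = sqrt((750 + sqrt(131))*2677 + 3375) = sqrt((2007750 + 2677*sqrt(131)) + 3375) = sqrt(2011125 + 2677*sqrt(131))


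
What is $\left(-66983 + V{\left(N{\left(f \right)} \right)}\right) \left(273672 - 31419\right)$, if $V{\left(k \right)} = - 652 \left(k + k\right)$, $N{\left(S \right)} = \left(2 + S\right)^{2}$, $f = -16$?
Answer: $-78142823451$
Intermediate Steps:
$V{\left(k \right)} = - 1304 k$ ($V{\left(k \right)} = - 652 \cdot 2 k = - 1304 k$)
$\left(-66983 + V{\left(N{\left(f \right)} \right)}\right) \left(273672 - 31419\right) = \left(-66983 - 1304 \left(2 - 16\right)^{2}\right) \left(273672 - 31419\right) = \left(-66983 - 1304 \left(-14\right)^{2}\right) 242253 = \left(-66983 - 255584\right) 242253 = \left(-322567\right) 242253 = -78142823451$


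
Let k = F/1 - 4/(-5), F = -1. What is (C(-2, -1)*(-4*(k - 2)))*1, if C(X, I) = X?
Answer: -88/5 ≈ -17.600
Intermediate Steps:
k = -1/5 (k = -1/1 - 4/(-5) = -1*1 - 4*(-1/5) = -1 + 4/5 = -1/5 ≈ -0.20000)
(C(-2, -1)*(-4*(k - 2)))*1 = -(-8)*(-1/5 - 2)*1 = -(-8)*(-11)/5*1 = -2*44/5*1 = -88/5*1 = -88/5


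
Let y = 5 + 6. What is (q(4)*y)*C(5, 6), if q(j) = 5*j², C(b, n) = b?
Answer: 4400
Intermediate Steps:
y = 11
(q(4)*y)*C(5, 6) = ((5*4²)*11)*5 = ((5*16)*11)*5 = (80*11)*5 = 880*5 = 4400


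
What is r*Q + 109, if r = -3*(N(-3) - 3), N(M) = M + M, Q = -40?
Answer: -971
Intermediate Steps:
N(M) = 2*M
r = 27 (r = -3*(2*(-3) - 3) = -3*(-6 - 3) = -3*(-9) = 27)
r*Q + 109 = 27*(-40) + 109 = -1080 + 109 = -971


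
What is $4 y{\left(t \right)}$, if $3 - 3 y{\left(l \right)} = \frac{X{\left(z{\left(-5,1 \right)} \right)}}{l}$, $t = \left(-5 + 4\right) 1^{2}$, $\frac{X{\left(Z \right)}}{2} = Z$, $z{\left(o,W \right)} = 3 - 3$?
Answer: $4$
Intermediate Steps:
$z{\left(o,W \right)} = 0$
$X{\left(Z \right)} = 2 Z$
$t = -1$ ($t = \left(-1\right) 1 = -1$)
$y{\left(l \right)} = 1$ ($y{\left(l \right)} = 1 - \frac{2 \cdot 0 \frac{1}{l}}{3} = 1 - \frac{0 \frac{1}{l}}{3} = 1 - 0 = 1 + 0 = 1$)
$4 y{\left(t \right)} = 4 \cdot 1 = 4$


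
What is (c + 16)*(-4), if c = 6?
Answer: -88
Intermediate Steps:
(c + 16)*(-4) = (6 + 16)*(-4) = 22*(-4) = -88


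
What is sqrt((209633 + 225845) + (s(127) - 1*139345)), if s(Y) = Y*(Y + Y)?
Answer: sqrt(328391) ≈ 573.05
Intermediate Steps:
s(Y) = 2*Y**2 (s(Y) = Y*(2*Y) = 2*Y**2)
sqrt((209633 + 225845) + (s(127) - 1*139345)) = sqrt((209633 + 225845) + (2*127**2 - 1*139345)) = sqrt(435478 + (2*16129 - 139345)) = sqrt(435478 + (32258 - 139345)) = sqrt(435478 - 107087) = sqrt(328391)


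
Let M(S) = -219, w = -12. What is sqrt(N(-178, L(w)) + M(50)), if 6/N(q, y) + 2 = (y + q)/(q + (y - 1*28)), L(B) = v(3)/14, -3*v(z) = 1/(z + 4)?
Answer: 9*I*sqrt(13105346921)/68797 ≈ 14.976*I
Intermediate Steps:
v(z) = -1/(3*(4 + z)) (v(z) = -1/(3*(z + 4)) = -1/(3*(4 + z)))
L(B) = -1/294 (L(B) = -1/(12 + 3*3)/14 = -1/(12 + 9)*(1/14) = -1/21*(1/14) = -1*1/21*(1/14) = -1/21*1/14 = -1/294)
N(q, y) = 6/(-2 + (q + y)/(-28 + q + y)) (N(q, y) = 6/(-2 + (y + q)/(q + (y - 1*28))) = 6/(-2 + (q + y)/(q + (y - 28))) = 6/(-2 + (q + y)/(q + (-28 + y))) = 6/(-2 + (q + y)/(-28 + q + y)))
sqrt(N(-178, L(w)) + M(50)) = sqrt(6*(28 - 1*(-178) - 1*(-1/294))/(-56 - 178 - 1/294) - 219) = sqrt(6*(28 + 178 + 1/294)/(-68797/294) - 219) = sqrt(6*(-294/68797)*(60565/294) - 219) = sqrt(-363390/68797 - 219) = sqrt(-15429933/68797) = 9*I*sqrt(13105346921)/68797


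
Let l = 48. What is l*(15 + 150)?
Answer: 7920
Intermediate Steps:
l*(15 + 150) = 48*(15 + 150) = 48*165 = 7920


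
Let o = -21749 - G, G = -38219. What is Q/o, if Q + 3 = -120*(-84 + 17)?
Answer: 893/1830 ≈ 0.48798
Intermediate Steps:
o = 16470 (o = -21749 - 1*(-38219) = -21749 + 38219 = 16470)
Q = 8037 (Q = -3 - 120*(-84 + 17) = -3 - 120*(-67) = -3 + 8040 = 8037)
Q/o = 8037/16470 = 8037*(1/16470) = 893/1830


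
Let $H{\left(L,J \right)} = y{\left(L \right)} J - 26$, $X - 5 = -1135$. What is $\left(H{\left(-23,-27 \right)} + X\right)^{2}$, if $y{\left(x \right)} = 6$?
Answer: $1737124$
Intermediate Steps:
$X = -1130$ ($X = 5 - 1135 = -1130$)
$H{\left(L,J \right)} = -26 + 6 J$ ($H{\left(L,J \right)} = 6 J - 26 = -26 + 6 J$)
$\left(H{\left(-23,-27 \right)} + X\right)^{2} = \left(\left(-26 + 6 \left(-27\right)\right) - 1130\right)^{2} = \left(\left(-26 - 162\right) - 1130\right)^{2} = \left(-188 - 1130\right)^{2} = \left(-1318\right)^{2} = 1737124$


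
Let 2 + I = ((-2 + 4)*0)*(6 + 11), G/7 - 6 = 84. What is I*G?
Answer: -1260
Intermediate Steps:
G = 630 (G = 42 + 7*84 = 42 + 588 = 630)
I = -2 (I = -2 + ((-2 + 4)*0)*(6 + 11) = -2 + (2*0)*17 = -2 + 0*17 = -2 + 0 = -2)
I*G = -2*630 = -1260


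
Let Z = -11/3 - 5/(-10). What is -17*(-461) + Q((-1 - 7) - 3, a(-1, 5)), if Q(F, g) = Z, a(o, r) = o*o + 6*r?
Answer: 47003/6 ≈ 7833.8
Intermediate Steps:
Z = -19/6 (Z = -11*⅓ - 5*(-⅒) = -11/3 + ½ = -19/6 ≈ -3.1667)
a(o, r) = o² + 6*r
Q(F, g) = -19/6
-17*(-461) + Q((-1 - 7) - 3, a(-1, 5)) = -17*(-461) - 19/6 = 7837 - 19/6 = 47003/6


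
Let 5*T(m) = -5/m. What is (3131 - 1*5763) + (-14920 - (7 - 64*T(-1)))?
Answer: -17495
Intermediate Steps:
T(m) = -1/m (T(m) = (-5/m)/5 = -1/m)
(3131 - 1*5763) + (-14920 - (7 - 64*T(-1))) = (3131 - 1*5763) + (-14920 - (7 - (-64)/(-1))) = (3131 - 5763) + (-14920 - (7 - (-64)*(-1))) = -2632 + (-14920 - (7 - 64*1)) = -2632 + (-14920 - (7 - 64)) = -2632 + (-14920 - 1*(-57)) = -2632 + (-14920 + 57) = -2632 - 14863 = -17495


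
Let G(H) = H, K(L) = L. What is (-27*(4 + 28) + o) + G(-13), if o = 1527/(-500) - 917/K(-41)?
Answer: -17582607/20500 ≈ -857.69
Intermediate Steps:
o = 395893/20500 (o = 1527/(-500) - 917/(-41) = 1527*(-1/500) - 917*(-1/41) = -1527/500 + 917/41 = 395893/20500 ≈ 19.312)
(-27*(4 + 28) + o) + G(-13) = (-27*(4 + 28) + 395893/20500) - 13 = (-27*32 + 395893/20500) - 13 = (-864 + 395893/20500) - 13 = -17316107/20500 - 13 = -17582607/20500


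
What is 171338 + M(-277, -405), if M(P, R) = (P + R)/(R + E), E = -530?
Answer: 14563792/85 ≈ 1.7134e+5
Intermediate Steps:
M(P, R) = (P + R)/(-530 + R) (M(P, R) = (P + R)/(R - 530) = (P + R)/(-530 + R))
171338 + M(-277, -405) = 171338 + (-277 - 405)/(-530 - 405) = 171338 - 682/(-935) = 171338 - 1/935*(-682) = 171338 + 62/85 = 14563792/85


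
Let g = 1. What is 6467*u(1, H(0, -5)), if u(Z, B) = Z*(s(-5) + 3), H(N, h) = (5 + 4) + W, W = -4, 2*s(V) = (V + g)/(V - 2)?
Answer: 148741/7 ≈ 21249.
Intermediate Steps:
s(V) = (1 + V)/(2*(-2 + V)) (s(V) = ((V + 1)/(V - 2))/2 = ((1 + V)/(-2 + V))/2 = (1 + V)/(2*(-2 + V)))
H(N, h) = 5 (H(N, h) = (5 + 4) - 4 = 9 - 4 = 5)
u(Z, B) = 23*Z/7 (u(Z, B) = Z*((1 - 5)/(2*(-2 - 5)) + 3) = Z*((½)*(-4)/(-7) + 3) = Z*((½)*(-⅐)*(-4) + 3) = Z*(2/7 + 3) = Z*(23/7) = 23*Z/7)
6467*u(1, H(0, -5)) = 6467*((23/7)*1) = 6467*(23/7) = 148741/7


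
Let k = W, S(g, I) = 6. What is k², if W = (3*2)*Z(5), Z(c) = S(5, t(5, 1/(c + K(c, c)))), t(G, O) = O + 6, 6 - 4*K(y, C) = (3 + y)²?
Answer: 1296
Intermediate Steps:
K(y, C) = 3/2 - (3 + y)²/4
t(G, O) = 6 + O
Z(c) = 6
W = 36 (W = (3*2)*6 = 6*6 = 36)
k = 36
k² = 36² = 1296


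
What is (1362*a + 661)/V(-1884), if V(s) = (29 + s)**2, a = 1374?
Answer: 1872049/3441025 ≈ 0.54404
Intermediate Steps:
(1362*a + 661)/V(-1884) = (1362*1374 + 661)/((29 - 1884)**2) = (1871388 + 661)/((-1855)**2) = 1872049/3441025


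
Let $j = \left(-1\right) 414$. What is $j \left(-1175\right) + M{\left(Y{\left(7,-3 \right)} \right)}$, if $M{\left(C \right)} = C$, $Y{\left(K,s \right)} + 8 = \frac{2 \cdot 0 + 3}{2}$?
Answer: $\frac{972887}{2} \approx 4.8644 \cdot 10^{5}$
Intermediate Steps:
$j = -414$
$Y{\left(K,s \right)} = - \frac{13}{2}$ ($Y{\left(K,s \right)} = -8 + \frac{2 \cdot 0 + 3}{2} = -8 + \left(0 + 3\right) \frac{1}{2} = -8 + 3 \cdot \frac{1}{2} = -8 + \frac{3}{2} = - \frac{13}{2}$)
$j \left(-1175\right) + M{\left(Y{\left(7,-3 \right)} \right)} = \left(-414\right) \left(-1175\right) - \frac{13}{2} = 486450 - \frac{13}{2} = \frac{972887}{2}$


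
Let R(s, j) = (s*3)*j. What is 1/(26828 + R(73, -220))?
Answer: -1/21352 ≈ -4.6834e-5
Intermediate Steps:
R(s, j) = 3*j*s (R(s, j) = (3*s)*j = 3*j*s)
1/(26828 + R(73, -220)) = 1/(26828 + 3*(-220)*73) = 1/(26828 - 48180) = 1/(-21352) = -1/21352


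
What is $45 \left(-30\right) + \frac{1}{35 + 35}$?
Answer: $- \frac{94499}{70} \approx -1350.0$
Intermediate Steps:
$45 \left(-30\right) + \frac{1}{35 + 35} = -1350 + \frac{1}{70} = - \frac{94499}{70}$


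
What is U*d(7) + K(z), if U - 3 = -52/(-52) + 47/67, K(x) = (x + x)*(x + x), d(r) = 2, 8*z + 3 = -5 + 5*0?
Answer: 898/67 ≈ 13.403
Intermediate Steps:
z = -1 (z = -3/8 + (-5 + 5*0)/8 = -3/8 + (-5 + 0)/8 = -3/8 + (⅛)*(-5) = -3/8 - 5/8 = -1)
K(x) = 4*x² (K(x) = (2*x)*(2*x) = 4*x²)
U = 315/67 (U = 3 + (-52/(-52) + 47/67) = 3 + (-52*(-1/52) + 47*(1/67)) = 3 + (1 + 47/67) = 3 + 114/67 = 315/67 ≈ 4.7015)
U*d(7) + K(z) = (315/67)*2 + 4*(-1)² = 630/67 + 4*1 = 630/67 + 4 = 898/67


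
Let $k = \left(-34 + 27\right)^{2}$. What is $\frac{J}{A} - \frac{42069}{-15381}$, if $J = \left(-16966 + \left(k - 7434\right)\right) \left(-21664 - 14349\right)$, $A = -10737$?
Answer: $- \frac{499553913950}{6116511} \approx -81673.0$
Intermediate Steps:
$k = 49$ ($k = \left(-7\right)^{2} = 49$)
$J = 876952563$ ($J = \left(-16966 + \left(49 - 7434\right)\right) \left(-21664 - 14349\right) = \left(-16966 - 7385\right) \left(-36013\right) = \left(-24351\right) \left(-36013\right) = 876952563$)
$\frac{J}{A} - \frac{42069}{-15381} = \frac{876952563}{-10737} - \frac{42069}{-15381} = 876952563 \left(- \frac{1}{10737}\right) - - \frac{14023}{5127} = - \frac{292317521}{3579} + \frac{14023}{5127} = - \frac{499553913950}{6116511}$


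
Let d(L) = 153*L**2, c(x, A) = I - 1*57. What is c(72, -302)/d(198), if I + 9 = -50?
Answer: -29/1499553 ≈ -1.9339e-5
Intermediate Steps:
I = -59 (I = -9 - 50 = -59)
c(x, A) = -116 (c(x, A) = -59 - 1*57 = -59 - 57 = -116)
c(72, -302)/d(198) = -116/(153*198**2) = -116/(153*39204) = -116/5998212 = -116*1/5998212 = -29/1499553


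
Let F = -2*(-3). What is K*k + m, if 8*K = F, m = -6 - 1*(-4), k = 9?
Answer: 19/4 ≈ 4.7500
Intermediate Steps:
F = 6
m = -2 (m = -6 + 4 = -2)
K = ¾ (K = (⅛)*6 = ¾ ≈ 0.75000)
K*k + m = (¾)*9 - 2 = 27/4 - 2 = 19/4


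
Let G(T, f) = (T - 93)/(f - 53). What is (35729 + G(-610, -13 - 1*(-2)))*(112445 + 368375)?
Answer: 274951988595/16 ≈ 1.7184e+10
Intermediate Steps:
G(T, f) = (-93 + T)/(-53 + f)
(35729 + G(-610, -13 - 1*(-2)))*(112445 + 368375) = (35729 + (-93 - 610)/(-53 + (-13 - 1*(-2))))*(112445 + 368375) = (35729 - 703/(-53 + (-13 + 2)))*480820 = (35729 - 703/(-53 - 11))*480820 = (35729 - 703/(-64))*480820 = (35729 - 1/64*(-703))*480820 = (35729 + 703/64)*480820 = (2287359/64)*480820 = 274951988595/16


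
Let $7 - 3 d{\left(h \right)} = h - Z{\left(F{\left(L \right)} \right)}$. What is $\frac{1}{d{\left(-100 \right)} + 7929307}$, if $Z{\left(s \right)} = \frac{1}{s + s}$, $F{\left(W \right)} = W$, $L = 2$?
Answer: $\frac{4}{31717371} \approx 1.2611 \cdot 10^{-7}$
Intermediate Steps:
$Z{\left(s \right)} = \frac{1}{2 s}$
$d{\left(h \right)} = \frac{29}{12} - \frac{h}{3}$ ($d{\left(h \right)} = \frac{7}{3} - \frac{h - \frac{1}{2 \cdot 2}}{3} = \frac{7}{3} - \frac{h - \frac{1}{2} \cdot \frac{1}{2}}{3} = \frac{7}{3} - \frac{h - \frac{1}{4}}{3} = \frac{7}{3} - \frac{- \frac{1}{4} + h}{3} = \frac{7}{3} - \left(- \frac{1}{12} + \frac{h}{3}\right) = \frac{29}{12} - \frac{h}{3}$)
$\frac{1}{d{\left(-100 \right)} + 7929307} = \frac{1}{\left(\frac{29}{12} - - \frac{100}{3}\right) + 7929307} = \frac{1}{\left(\frac{29}{12} + \frac{100}{3}\right) + 7929307} = \frac{1}{\frac{143}{4} + 7929307} = \frac{1}{\frac{31717371}{4}} = \frac{4}{31717371}$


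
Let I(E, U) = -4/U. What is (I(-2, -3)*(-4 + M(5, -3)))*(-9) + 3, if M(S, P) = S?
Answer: -9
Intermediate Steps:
(I(-2, -3)*(-4 + M(5, -3)))*(-9) + 3 = ((-4/(-3))*(-4 + 5))*(-9) + 3 = (-4*(-⅓)*1)*(-9) + 3 = ((4/3)*1)*(-9) + 3 = (4/3)*(-9) + 3 = -12 + 3 = -9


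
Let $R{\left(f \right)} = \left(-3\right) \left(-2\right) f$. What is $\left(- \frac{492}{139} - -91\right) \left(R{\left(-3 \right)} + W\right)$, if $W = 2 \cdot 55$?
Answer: $\frac{1118444}{139} \approx 8046.4$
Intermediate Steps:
$W = 110$
$R{\left(f \right)} = 6 f$
$\left(- \frac{492}{139} - -91\right) \left(R{\left(-3 \right)} + W\right) = \left(- \frac{492}{139} - -91\right) \left(6 \left(-3\right) + 110\right) = \left(\left(-492\right) \frac{1}{139} + \left(99 - 8\right)\right) \left(-18 + 110\right) = \left(- \frac{492}{139} + 91\right) 92 = \frac{12157}{139} \cdot 92 = \frac{1118444}{139}$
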